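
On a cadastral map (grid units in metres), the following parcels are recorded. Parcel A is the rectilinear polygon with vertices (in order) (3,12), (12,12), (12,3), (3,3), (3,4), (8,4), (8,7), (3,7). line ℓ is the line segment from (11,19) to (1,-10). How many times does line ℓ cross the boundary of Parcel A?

The segment meets the boundary at (5.483,3), (5.828,4), (6.862,7), (8.586,12).

4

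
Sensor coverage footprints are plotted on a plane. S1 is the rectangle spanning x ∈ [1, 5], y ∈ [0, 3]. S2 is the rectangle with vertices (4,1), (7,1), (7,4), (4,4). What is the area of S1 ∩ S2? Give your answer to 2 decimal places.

|S1∩S2|: x∈[4,5], y∈[1,3] → 1·2 = 2.

2.00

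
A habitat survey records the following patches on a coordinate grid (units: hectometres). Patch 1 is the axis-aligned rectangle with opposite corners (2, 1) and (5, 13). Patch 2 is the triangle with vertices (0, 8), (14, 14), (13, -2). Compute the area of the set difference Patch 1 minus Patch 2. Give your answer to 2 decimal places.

23.42

|Patch 1| = 36, |Patch 1∩Patch 2| = 12.5769.
|Patch 1 ∖ Patch 2| = |Patch 1| − |Patch 1∩Patch 2| = 36 − 12.5769 = 23.42.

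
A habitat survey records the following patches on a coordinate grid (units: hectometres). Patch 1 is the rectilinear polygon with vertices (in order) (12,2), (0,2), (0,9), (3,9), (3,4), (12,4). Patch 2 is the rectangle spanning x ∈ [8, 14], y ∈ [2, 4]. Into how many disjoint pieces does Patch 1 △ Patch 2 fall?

2

Patch 1 △ Patch 2 splits into 2 disjoint pieces (area 31, area 4).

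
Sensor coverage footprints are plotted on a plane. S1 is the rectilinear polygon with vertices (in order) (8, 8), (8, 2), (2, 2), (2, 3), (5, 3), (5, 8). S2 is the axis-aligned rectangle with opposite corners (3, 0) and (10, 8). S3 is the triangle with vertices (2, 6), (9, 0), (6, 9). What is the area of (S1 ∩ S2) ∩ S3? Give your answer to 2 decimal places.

The region (S1 ∩ S2) ∩ S3 is the polygon with vertices (6.667,2), (5,3.429), (5,8), (6.333,8), (8,3), (8,2).
By the shoelace formula its area is 12.64.

12.64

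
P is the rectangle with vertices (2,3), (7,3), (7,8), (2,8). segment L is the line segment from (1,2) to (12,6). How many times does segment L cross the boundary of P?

2

The segment meets the boundary at (7,4.182), (3.75,3).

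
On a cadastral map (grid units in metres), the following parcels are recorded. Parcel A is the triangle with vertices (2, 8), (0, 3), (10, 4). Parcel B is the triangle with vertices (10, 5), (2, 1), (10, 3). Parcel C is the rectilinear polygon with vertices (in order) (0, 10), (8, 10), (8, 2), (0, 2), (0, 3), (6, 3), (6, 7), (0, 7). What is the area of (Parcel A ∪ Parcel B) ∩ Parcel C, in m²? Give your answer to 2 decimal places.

|Parcel A ∪ Parcel B| = 31.25.
|(Parcel A ∪ Parcel B) ∩ Parcel C| = 8.25.

8.25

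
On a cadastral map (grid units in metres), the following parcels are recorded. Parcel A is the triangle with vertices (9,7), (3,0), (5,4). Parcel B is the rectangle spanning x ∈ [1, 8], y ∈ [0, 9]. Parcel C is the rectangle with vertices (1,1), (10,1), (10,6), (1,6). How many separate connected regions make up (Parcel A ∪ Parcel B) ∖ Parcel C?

(Parcel A ∪ Parcel B) ∖ Parcel C splits into 2 disjoint pieces (area 7, area 21.1964).

2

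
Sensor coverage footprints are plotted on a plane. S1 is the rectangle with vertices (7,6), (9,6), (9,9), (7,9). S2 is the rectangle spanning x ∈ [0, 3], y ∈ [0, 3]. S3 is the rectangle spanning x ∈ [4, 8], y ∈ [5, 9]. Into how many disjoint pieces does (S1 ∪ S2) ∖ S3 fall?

2

(S1 ∪ S2) ∖ S3 splits into 2 disjoint pieces (area 3, area 9).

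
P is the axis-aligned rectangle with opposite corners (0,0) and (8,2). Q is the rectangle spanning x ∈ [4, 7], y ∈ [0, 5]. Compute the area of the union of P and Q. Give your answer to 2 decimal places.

By inclusion–exclusion:
Individual areas: |P| = 16, |Q| = 15.
|P∩Q|: x∈[4,7], y∈[0,2] → 3·2 = 6.
|P ∪ Q| = 31 − 6 = 25.00.

25.00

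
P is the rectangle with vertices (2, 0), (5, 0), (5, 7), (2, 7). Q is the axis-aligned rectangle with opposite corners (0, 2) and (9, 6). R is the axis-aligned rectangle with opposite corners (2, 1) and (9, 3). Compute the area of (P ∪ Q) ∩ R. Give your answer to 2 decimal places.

10.00

The region (P ∪ Q) ∩ R is the polygon with vertices (2,2), (2,3), (9,3), (9,2), (5,2), (5,1), (2,1).
By the shoelace formula its area is 10.00.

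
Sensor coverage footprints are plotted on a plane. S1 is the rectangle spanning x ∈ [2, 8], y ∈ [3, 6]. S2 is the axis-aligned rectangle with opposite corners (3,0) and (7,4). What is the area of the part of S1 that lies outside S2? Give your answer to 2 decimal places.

|S1∩S2|: x∈[3,7], y∈[3,4] → 4·1 = 4.
|S1| = 18.
|S1 ∖ S2| = |S1| − |S1∩S2| = 18 − 4 = 14.00.

14.00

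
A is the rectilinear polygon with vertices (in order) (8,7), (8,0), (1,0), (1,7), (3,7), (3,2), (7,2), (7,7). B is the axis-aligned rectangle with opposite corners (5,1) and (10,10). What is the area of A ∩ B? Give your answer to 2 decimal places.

8.00

The intersection is the polygon with vertices (8,1), (5,1), (5,2), (7,2), (7,7), (8,7).
By the shoelace formula its area is 8.00.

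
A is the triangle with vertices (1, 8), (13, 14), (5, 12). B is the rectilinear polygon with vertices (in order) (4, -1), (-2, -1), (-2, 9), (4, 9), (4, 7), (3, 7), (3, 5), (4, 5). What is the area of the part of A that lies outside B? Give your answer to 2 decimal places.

|A| = 12, |A∩B| = 0.5.
|A ∖ B| = |A| − |A∩B| = 12 − 0.5 = 11.50.

11.50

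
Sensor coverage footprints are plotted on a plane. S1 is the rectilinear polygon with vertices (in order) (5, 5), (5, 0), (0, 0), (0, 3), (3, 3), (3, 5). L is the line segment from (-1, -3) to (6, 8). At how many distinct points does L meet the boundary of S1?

The segment meets the boundary at (3,3.286), (2.818,3), (0.909,0), (4.091,5).

4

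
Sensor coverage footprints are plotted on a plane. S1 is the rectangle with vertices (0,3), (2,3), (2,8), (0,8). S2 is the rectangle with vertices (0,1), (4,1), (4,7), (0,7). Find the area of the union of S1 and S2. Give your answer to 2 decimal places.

By inclusion–exclusion:
Individual areas: |S1| = 10, |S2| = 24.
|S1∩S2|: x∈[0,2], y∈[3,7] → 2·4 = 8.
|S1 ∪ S2| = 34 − 8 = 26.00.

26.00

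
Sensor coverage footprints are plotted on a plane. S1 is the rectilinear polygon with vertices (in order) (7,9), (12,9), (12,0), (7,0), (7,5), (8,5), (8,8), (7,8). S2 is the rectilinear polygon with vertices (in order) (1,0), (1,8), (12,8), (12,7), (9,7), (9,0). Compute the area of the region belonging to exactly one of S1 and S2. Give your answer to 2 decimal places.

|S1| = 42, |S2| = 67, |S1∩S2| = 16.
|S1 △ S2| = |S1| + |S2| − 2·|S1∩S2| = 42 + 67 − 32 = 77.00.

77.00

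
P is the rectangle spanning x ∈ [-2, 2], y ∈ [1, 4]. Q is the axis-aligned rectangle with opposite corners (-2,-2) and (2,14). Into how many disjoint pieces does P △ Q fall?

2

P △ Q splits into 2 disjoint pieces (area 40, area 12).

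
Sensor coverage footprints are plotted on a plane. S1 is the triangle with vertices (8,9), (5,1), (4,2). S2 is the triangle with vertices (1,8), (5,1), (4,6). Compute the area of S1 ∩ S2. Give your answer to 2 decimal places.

0.52

The intersection is the polygon with vertices (4.593,3.037), (5,1), (4.214,2.375).
By the shoelace formula its area is 0.52.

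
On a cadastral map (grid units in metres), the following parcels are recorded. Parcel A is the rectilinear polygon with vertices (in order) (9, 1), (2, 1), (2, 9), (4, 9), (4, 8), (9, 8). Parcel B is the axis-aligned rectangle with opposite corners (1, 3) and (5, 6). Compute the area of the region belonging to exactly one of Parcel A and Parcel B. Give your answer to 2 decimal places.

45.00

|Parcel A| = 51, |Parcel B| = 12, |Parcel A∩Parcel B| = 9.
|Parcel A △ Parcel B| = |Parcel A| + |Parcel B| − 2·|Parcel A∩Parcel B| = 51 + 12 − 18 = 45.00.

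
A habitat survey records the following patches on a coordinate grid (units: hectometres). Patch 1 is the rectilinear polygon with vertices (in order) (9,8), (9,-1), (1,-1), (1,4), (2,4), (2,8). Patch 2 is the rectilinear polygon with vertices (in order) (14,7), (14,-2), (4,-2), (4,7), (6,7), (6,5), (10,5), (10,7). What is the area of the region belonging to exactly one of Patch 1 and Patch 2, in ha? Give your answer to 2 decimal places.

82.00

|Patch 1| = 68, |Patch 2| = 82, |Patch 1∩Patch 2| = 34.
|Patch 1 △ Patch 2| = |Patch 1| + |Patch 2| − 2·|Patch 1∩Patch 2| = 68 + 82 − 68 = 82.00.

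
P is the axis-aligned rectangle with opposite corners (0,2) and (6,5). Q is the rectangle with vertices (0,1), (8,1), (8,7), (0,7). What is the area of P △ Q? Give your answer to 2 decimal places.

30.00

|P∩Q|: x∈[0,6], y∈[2,5] → 6·3 = 18.
|P △ Q| = |P| + |Q| − 2·|P∩Q| = 18 + 48 − 36 = 30.00.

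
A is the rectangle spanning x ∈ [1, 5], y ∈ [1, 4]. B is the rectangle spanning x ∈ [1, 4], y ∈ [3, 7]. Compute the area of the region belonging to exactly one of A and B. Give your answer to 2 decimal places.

18.00

|A∩B|: x∈[1,4], y∈[3,4] → 3·1 = 3.
|A △ B| = |A| + |B| − 2·|A∩B| = 12 + 12 − 6 = 18.00.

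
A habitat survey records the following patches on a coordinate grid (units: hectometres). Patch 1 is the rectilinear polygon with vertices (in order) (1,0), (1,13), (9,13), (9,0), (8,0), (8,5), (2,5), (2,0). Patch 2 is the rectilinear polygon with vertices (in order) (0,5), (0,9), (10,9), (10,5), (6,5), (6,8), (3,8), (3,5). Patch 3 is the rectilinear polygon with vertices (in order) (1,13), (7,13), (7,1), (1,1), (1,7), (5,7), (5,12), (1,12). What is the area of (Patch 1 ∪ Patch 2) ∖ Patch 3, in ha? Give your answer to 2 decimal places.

50.00

|Patch 1 ∪ Patch 2| = 82.
|(Patch 1 ∪ Patch 2) ∩ Patch 3| = 32.
|(Patch 1 ∪ Patch 2) ∖ Patch 3| = 82 − 32 = 50.00.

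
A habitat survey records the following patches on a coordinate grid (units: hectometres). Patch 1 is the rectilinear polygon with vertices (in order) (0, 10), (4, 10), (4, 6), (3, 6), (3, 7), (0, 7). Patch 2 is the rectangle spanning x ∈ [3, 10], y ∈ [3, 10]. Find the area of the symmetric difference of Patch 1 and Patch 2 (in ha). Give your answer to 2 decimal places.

|Patch 1| = 13, |Patch 2| = 49, |Patch 1∩Patch 2| = 4.
|Patch 1 △ Patch 2| = |Patch 1| + |Patch 2| − 2·|Patch 1∩Patch 2| = 13 + 49 − 8 = 54.00.

54.00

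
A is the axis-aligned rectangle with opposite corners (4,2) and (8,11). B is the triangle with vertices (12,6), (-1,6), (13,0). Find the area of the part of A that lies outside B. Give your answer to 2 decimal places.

|A| = 36, |A∩B| = 12.
|A ∖ B| = |A| − |A∩B| = 36 − 12 = 24.00.

24.00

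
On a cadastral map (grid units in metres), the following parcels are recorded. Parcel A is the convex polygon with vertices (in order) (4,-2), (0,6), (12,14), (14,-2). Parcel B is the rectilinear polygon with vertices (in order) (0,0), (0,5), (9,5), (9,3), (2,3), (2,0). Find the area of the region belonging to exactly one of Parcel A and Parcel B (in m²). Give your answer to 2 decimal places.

|Parcel A| = 144, |Parcel B| = 24, |Parcel A∩Parcel B| = 16.25.
|Parcel A △ Parcel B| = |Parcel A| + |Parcel B| − 2·|Parcel A∩Parcel B| = 144 + 24 − 32.5 = 135.50.

135.50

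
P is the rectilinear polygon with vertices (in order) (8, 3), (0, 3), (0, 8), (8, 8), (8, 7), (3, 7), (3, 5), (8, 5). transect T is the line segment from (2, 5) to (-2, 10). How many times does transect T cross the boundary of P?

1

The segment meets the boundary at (0,7.5).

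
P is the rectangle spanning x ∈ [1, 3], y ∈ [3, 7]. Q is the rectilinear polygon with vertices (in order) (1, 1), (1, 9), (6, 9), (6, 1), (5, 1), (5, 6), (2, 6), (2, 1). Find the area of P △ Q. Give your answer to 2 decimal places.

23.00

|P| = 8, |Q| = 25, |P∩Q| = 5.
|P △ Q| = |P| + |Q| − 2·|P∩Q| = 8 + 25 − 10 = 23.00.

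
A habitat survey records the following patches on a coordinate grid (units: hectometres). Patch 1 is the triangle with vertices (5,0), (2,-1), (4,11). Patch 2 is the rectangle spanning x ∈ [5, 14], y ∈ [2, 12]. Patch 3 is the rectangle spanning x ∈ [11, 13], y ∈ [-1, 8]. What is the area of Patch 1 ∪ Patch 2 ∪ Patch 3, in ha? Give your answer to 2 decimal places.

113.00

By inclusion–exclusion:
Individual areas: |Patch 1| = 17, |Patch 2| = 90, |Patch 3| = 18.
|Patch 1∩Patch 2| = 0.
|Patch 1∩Patch 3| = 0.
|Patch 2∩Patch 3|: x∈[11,13], y∈[2,8] → 2·6 = 12.
|Patch 1∩Patch 2∩Patch 3| = 0.
|Patch 1 ∪ Patch 2 ∪ Patch 3| = 125 − 12 + 0 = 113.00.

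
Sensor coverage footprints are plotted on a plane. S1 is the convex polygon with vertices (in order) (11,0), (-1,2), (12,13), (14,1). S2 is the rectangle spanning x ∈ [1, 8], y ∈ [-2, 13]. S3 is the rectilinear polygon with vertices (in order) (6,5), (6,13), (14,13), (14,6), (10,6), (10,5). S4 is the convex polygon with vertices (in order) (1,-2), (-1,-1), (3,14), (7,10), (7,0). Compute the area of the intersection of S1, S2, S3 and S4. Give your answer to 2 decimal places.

The intersection is the polygon with vertices (6,5), (6,7.923), (7,8.769), (7,5).
By the shoelace formula its area is 3.35.

3.35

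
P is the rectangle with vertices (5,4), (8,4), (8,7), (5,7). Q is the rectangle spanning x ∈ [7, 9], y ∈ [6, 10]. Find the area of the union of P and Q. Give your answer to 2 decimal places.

By inclusion–exclusion:
Individual areas: |P| = 9, |Q| = 8.
|P∩Q|: x∈[7,8], y∈[6,7] → 1·1 = 1.
|P ∪ Q| = 17 − 1 = 16.00.

16.00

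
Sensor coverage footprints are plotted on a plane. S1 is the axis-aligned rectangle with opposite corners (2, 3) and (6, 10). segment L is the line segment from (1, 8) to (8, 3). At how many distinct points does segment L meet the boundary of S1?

The segment meets the boundary at (6,4.429), (2,7.286).

2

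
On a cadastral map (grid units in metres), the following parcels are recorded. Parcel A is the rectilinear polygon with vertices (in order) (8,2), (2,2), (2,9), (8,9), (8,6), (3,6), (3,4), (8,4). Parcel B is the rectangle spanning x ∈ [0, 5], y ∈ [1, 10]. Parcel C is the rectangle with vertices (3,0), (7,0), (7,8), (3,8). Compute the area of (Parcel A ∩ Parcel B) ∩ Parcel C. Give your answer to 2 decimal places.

|Parcel A ∩ Parcel B| = 17.
|(Parcel A ∩ Parcel B) ∩ Parcel C| = 8.00.

8.00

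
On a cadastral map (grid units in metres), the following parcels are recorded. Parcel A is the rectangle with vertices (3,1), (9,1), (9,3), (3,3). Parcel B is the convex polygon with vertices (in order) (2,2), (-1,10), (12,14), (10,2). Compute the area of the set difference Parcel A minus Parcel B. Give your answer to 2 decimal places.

|Parcel A| = 12, |Parcel A∩Parcel B| = 6.
|Parcel A ∖ Parcel B| = |Parcel A| − |Parcel A∩Parcel B| = 12 − 6 = 6.00.

6.00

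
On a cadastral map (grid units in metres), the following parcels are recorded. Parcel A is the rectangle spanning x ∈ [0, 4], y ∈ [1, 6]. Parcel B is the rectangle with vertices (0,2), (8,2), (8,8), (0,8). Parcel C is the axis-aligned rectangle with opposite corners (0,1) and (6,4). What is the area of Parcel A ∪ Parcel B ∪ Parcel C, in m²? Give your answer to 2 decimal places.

By inclusion–exclusion:
Individual areas: |Parcel A| = 20, |Parcel B| = 48, |Parcel C| = 18.
|Parcel A∩Parcel B|: x∈[0,4], y∈[2,6] → 4·4 = 16.
|Parcel A∩Parcel C|: x∈[0,4], y∈[1,4] → 4·3 = 12.
|Parcel B∩Parcel C|: x∈[0,6], y∈[2,4] → 6·2 = 12.
|Parcel A∩Parcel B∩Parcel C| = 8.
|Parcel A ∪ Parcel B ∪ Parcel C| = 86 − 40 + 8 = 54.00.

54.00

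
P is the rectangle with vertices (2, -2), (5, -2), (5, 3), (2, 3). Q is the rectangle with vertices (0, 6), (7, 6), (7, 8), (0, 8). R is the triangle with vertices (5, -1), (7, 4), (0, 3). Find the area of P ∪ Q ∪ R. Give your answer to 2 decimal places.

By inclusion–exclusion:
Individual areas: |P| = 15, |Q| = 14, |R| = 16.5.
|P∩Q| = 0 (no overlap).
|P∩R| = 8.4.
|Q∩R| = 0.
|P∩Q∩R| = 0.
|P ∪ Q ∪ R| = 45.5 − 8.4 + 0 = 37.10.

37.10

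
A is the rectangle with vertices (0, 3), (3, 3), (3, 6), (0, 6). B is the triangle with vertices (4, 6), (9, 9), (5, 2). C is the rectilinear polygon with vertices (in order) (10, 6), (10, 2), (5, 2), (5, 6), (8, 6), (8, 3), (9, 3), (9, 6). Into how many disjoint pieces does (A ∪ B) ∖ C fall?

2

(A ∪ B) ∖ C splits into 2 disjoint pieces (area 9, area 6.9286).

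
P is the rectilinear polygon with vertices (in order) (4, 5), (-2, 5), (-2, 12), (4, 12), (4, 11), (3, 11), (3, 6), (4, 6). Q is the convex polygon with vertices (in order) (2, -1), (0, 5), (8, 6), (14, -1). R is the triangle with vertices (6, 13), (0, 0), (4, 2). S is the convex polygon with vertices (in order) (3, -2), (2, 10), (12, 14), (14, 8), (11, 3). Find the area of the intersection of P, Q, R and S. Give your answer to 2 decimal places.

The intersection is the polygon with vertices (4,5), (2.417,5), (2.4,5.2), (2.449,5.306), (4,5.5).
By the shoelace formula its area is 0.64.

0.64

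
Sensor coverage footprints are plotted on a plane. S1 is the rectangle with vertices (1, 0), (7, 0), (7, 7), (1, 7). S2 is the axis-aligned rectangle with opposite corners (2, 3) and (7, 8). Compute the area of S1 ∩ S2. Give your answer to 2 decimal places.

20.00

|S1∩S2|: x∈[2,7], y∈[3,7] → 5·4 = 20.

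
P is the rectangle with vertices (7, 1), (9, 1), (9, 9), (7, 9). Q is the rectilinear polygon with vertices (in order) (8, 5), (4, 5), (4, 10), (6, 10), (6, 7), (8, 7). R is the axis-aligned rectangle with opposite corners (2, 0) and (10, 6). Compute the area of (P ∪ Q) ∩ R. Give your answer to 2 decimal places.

13.00

The region (P ∪ Q) ∩ R is the polygon with vertices (9,1), (7,1), (7,5), (4,5), (4,6), (9,6).
By the shoelace formula its area is 13.00.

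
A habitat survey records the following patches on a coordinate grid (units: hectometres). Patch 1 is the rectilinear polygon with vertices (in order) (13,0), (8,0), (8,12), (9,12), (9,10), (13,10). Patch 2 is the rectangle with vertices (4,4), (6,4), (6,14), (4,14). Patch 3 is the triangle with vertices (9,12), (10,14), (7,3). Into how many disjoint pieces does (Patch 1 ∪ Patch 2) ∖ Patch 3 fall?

(Patch 1 ∪ Patch 2) ∖ Patch 3 splits into 3 disjoint pieces (area 48.5, area 2.25, area 20).

3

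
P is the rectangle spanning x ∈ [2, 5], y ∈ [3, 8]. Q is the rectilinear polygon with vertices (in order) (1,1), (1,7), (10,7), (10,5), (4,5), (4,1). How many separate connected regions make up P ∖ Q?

2

P ∖ Q splits into 2 disjoint pieces (area 2, area 3).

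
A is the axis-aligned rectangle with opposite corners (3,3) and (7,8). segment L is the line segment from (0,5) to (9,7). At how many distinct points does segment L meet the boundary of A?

The segment meets the boundary at (7,6.556), (3,5.667).

2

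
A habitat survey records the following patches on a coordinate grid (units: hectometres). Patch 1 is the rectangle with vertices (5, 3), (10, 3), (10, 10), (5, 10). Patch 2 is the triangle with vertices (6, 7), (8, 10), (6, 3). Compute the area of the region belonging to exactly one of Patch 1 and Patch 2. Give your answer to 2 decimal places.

|Patch 1| = 35, |Patch 2| = 4, |Patch 1∩Patch 2| = 4.
|Patch 1 △ Patch 2| = |Patch 1| + |Patch 2| − 2·|Patch 1∩Patch 2| = 35 + 4 − 8 = 31.00.

31.00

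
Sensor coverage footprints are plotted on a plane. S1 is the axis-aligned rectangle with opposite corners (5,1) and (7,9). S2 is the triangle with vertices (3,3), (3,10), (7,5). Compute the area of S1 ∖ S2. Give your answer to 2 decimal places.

12.50

|S1| = 16, |S1∩S2| = 3.5.
|S1 ∖ S2| = |S1| − |S1∩S2| = 16 − 3.5 = 12.50.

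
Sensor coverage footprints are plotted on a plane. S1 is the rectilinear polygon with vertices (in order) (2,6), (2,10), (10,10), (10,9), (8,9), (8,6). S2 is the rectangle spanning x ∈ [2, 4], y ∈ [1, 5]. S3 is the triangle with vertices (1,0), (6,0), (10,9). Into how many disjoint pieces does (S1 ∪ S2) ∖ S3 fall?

2

(S1 ∪ S2) ∖ S3 splits into 2 disjoint pieces (area 25.5, area 6).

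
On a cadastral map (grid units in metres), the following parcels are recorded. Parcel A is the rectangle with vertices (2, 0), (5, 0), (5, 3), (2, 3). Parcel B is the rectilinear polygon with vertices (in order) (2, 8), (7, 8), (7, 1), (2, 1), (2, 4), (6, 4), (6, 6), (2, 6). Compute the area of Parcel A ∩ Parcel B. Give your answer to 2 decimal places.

6.00

The intersection is the polygon with vertices (5,3), (5,1), (2,1), (2,3).
By the shoelace formula its area is 6.00.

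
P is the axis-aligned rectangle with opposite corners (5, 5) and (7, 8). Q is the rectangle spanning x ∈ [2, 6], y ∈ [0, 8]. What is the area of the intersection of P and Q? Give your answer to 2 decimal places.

3.00

|P∩Q|: x∈[5,6], y∈[5,8] → 1·3 = 3.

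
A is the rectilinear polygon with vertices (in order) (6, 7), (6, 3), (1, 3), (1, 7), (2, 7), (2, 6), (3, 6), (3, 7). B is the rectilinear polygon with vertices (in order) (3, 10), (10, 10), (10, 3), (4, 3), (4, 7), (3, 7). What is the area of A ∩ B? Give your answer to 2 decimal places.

8.00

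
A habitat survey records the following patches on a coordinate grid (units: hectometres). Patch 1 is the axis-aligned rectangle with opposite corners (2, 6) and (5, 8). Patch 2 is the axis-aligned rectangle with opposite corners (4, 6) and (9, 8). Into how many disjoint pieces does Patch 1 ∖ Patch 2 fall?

Patch 1 ∖ Patch 2 is a single connected region.

1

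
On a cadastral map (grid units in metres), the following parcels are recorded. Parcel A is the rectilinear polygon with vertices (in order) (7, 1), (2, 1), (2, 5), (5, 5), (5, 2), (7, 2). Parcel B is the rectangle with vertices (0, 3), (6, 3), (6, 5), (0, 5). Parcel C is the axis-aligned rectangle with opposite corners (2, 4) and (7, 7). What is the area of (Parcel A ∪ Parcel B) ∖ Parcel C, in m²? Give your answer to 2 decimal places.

16.00

|Parcel A ∪ Parcel B| = 20.
|(Parcel A ∪ Parcel B) ∩ Parcel C| = 4.
|(Parcel A ∪ Parcel B) ∖ Parcel C| = 20 − 4 = 16.00.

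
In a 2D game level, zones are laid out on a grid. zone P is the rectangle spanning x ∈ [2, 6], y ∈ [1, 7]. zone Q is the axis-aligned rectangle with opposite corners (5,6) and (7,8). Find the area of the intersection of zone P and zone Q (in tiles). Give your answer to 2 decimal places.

1.00

|zone P∩zone Q|: x∈[5,6], y∈[6,7] → 1·1 = 1.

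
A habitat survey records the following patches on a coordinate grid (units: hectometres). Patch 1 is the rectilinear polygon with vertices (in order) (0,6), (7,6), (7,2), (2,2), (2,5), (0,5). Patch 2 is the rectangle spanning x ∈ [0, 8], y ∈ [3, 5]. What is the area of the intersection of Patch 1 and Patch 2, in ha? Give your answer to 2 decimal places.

10.00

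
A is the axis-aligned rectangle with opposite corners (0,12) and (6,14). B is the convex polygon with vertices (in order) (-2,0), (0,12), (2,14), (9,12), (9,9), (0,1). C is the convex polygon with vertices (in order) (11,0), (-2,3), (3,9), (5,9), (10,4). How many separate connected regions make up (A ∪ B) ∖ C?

2

(A ∪ B) ∖ C splits into 2 disjoint pieces (area 53.9879, area 4.8732).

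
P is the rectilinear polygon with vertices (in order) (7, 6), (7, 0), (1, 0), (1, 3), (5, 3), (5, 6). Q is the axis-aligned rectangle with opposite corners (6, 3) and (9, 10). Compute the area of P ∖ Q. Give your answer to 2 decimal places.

21.00

|P| = 24, |P∩Q| = 3.
|P ∖ Q| = |P| − |P∩Q| = 24 − 3 = 21.00.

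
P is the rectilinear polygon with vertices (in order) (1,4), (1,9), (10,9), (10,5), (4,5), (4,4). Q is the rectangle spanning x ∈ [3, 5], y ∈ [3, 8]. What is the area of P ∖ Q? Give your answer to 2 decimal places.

32.00

|P| = 39, |P∩Q| = 7.
|P ∖ Q| = |P| − |P∩Q| = 39 − 7 = 32.00.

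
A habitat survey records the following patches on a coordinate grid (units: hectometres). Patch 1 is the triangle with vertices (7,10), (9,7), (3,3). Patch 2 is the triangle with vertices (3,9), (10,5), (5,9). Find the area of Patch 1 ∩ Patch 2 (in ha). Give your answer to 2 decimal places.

The intersection is the polygon with vertices (7.846,6.231), (5.585,7.523), (5.98,8.216), (8.182,6.455).
By the shoelace formula its area is 1.58.

1.58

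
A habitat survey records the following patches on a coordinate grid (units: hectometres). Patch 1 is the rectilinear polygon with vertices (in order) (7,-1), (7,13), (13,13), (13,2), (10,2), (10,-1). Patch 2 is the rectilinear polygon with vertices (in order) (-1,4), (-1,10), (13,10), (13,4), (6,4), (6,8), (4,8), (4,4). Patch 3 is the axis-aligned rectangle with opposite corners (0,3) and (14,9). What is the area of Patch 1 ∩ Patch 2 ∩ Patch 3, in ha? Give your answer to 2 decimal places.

30.00

The intersection is the polygon with vertices (13,4), (7,4), (7,9), (13,9).
By the shoelace formula its area is 30.00.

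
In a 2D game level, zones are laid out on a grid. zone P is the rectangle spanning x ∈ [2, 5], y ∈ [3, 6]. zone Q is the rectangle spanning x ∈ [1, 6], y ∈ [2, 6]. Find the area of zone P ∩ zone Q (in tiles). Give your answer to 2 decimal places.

9.00

|zone P∩zone Q|: x∈[2,5], y∈[3,6] → 3·3 = 9.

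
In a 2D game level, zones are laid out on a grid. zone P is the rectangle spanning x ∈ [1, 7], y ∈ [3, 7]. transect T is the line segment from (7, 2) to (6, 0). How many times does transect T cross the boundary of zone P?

The segment lies entirely outside zone P and never meets its boundary.

0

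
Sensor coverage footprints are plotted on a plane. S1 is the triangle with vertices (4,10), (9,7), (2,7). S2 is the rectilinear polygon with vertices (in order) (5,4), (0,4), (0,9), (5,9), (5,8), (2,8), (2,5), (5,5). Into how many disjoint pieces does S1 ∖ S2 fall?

1

S1 ∖ S2 is a single connected region.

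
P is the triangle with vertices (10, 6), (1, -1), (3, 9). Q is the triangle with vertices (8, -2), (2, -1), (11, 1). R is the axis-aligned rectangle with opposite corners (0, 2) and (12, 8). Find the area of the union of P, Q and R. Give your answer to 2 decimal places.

88.65

By inclusion–exclusion:
Individual areas: |P| = 38, |Q| = 10.5, |R| = 72.
|P∩Q| = 0.
|P∩R| = 31.8476.
|Q∩R| = 0.
|P∩Q∩R| = 0.
|P ∪ Q ∪ R| = 120.5 − 31.8476 + 0 = 88.65.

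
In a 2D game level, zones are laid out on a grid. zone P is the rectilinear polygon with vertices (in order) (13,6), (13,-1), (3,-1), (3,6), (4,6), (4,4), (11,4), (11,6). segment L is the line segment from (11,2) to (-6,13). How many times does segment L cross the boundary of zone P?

The segment meets the boundary at (7.909,4).

1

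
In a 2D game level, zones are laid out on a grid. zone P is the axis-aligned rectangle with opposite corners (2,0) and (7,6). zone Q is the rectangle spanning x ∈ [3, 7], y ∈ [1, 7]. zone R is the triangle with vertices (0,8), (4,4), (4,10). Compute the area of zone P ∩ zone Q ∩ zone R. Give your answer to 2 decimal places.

1.50

The intersection is the polygon with vertices (3,6), (4,6), (4,4), (3,5).
By the shoelace formula its area is 1.50.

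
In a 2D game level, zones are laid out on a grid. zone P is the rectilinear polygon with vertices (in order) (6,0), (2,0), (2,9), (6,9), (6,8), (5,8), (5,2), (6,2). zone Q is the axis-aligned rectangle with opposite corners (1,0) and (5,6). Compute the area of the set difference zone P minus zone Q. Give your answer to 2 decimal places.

|zone P| = 30, |zone P∩zone Q| = 18.
|zone P ∖ zone Q| = |zone P| − |zone P∩zone Q| = 30 − 18 = 12.00.

12.00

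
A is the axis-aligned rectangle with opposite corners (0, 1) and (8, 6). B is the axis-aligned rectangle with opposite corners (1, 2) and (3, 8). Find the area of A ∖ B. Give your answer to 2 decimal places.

|A∩B|: x∈[1,3], y∈[2,6] → 2·4 = 8.
|A| = 40.
|A ∖ B| = |A| − |A∩B| = 40 − 8 = 32.00.

32.00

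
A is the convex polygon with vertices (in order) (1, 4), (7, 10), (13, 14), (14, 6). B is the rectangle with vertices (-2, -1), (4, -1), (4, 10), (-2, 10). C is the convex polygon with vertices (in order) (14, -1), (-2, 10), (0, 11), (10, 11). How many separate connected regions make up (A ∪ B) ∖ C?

2

(A ∪ B) ∖ C splits into 2 disjoint pieces (area 21.9817, area 54.8123).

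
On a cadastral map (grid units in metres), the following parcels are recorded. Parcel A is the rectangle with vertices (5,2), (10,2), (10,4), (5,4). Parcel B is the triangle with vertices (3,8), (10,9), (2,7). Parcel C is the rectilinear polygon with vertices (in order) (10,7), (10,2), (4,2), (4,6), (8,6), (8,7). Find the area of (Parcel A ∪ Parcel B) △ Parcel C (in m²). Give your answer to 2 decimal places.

19.00

|Parcel A ∪ Parcel B| = 13.
|(Parcel A ∪ Parcel B) ∩ Parcel C| = 10.
|(Parcel A ∪ Parcel B) △ Parcel C| = 13 + 26 − 20 = 19.00.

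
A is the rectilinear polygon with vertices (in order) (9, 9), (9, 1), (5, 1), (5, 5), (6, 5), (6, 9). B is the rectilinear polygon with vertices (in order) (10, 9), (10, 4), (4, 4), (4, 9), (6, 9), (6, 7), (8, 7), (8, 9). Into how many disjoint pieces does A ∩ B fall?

A ∩ B is a single connected region.

1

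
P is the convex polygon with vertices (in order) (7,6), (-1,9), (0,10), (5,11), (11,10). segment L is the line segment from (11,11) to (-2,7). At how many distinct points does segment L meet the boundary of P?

2

The segment meets the boundary at (1.479,8.07), (8.892,10.351).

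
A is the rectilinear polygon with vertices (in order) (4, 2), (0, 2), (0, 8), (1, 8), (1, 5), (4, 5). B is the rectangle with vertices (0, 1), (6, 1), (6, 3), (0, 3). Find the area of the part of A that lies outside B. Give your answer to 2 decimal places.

|A| = 15, |A∩B| = 4.
|A ∖ B| = |A| − |A∩B| = 15 − 4 = 11.00.

11.00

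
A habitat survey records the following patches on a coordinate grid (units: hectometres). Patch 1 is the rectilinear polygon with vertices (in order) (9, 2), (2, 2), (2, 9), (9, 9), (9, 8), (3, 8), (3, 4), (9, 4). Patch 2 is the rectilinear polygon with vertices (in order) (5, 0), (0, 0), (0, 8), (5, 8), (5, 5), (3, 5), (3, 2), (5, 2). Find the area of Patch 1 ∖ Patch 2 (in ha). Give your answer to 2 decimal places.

19.00

|Patch 1| = 25, |Patch 1∩Patch 2| = 6.
|Patch 1 ∖ Patch 2| = |Patch 1| − |Patch 1∩Patch 2| = 25 − 6 = 19.00.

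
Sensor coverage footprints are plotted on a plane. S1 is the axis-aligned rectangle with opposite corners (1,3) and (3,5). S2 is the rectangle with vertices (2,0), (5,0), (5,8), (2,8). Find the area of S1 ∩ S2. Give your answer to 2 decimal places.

|S1∩S2|: x∈[2,3], y∈[3,5] → 1·2 = 2.

2.00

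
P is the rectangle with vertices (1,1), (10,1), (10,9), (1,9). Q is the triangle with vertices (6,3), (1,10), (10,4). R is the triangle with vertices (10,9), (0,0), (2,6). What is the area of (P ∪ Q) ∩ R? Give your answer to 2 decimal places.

The region (P ∪ Q) ∩ R is the polygon with vertices (1,1), (1,3), (2,6), (10,9), (1.111,1).
By the shoelace formula its area is 19.94.

19.94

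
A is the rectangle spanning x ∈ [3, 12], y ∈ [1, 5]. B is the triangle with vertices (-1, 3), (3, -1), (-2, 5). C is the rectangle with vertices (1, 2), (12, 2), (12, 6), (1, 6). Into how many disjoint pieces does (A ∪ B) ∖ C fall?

2

(A ∪ B) ∖ C splits into 2 disjoint pieces (area 9, area 2).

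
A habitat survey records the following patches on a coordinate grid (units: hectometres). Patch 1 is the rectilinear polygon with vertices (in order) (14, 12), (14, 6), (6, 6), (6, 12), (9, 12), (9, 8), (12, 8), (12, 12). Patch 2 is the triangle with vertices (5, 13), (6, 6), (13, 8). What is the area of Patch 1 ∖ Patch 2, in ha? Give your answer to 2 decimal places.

18.49

|Patch 1| = 36, |Patch 1∩Patch 2| = 17.5125.
|Patch 1 ∖ Patch 2| = |Patch 1| − |Patch 1∩Patch 2| = 36 − 17.5125 = 18.49.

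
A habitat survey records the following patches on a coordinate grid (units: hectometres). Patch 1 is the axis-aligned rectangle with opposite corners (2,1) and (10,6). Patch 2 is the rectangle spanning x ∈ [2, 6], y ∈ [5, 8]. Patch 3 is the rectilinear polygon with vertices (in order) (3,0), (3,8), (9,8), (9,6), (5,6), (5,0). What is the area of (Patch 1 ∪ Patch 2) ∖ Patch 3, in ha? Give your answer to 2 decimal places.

|Patch 1 ∪ Patch 2| = 48.
|(Patch 1 ∪ Patch 2) ∩ Patch 3| = 16.
|(Patch 1 ∪ Patch 2) ∖ Patch 3| = 48 − 16 = 32.00.

32.00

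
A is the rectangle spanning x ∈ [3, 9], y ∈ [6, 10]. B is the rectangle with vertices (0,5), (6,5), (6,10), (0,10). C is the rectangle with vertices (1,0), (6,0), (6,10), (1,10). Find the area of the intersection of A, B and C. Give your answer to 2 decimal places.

12.00

The intersection is the polygon with vertices (6,6), (3,6), (3,10), (6,10).
By the shoelace formula its area is 12.00.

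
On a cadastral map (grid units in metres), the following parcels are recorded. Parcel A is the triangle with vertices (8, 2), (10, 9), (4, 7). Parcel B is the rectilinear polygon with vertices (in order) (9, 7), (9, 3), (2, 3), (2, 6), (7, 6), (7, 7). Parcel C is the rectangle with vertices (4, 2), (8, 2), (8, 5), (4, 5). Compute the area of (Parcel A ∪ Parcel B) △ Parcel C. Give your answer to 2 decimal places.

27.09

|Parcel A ∪ Parcel B| = 31.8929.
|(Parcel A ∪ Parcel B) ∩ Parcel C| = 8.4.
|(Parcel A ∪ Parcel B) △ Parcel C| = 31.8929 + 12 − 16.8 = 27.09.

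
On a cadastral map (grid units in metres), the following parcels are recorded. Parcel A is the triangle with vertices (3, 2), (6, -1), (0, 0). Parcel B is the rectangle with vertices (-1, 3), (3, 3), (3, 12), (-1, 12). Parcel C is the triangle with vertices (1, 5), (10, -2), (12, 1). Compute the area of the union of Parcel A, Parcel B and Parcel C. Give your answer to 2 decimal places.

By inclusion–exclusion:
Individual areas: |Parcel A| = 7.5, |Parcel B| = 36, |Parcel C| = 20.5.
|Parcel A∩Parcel B| = 0.
|Parcel A∩Parcel C| = 0.
|Parcel B∩Parcel C| = 0.8283.
|Parcel A∩Parcel B∩Parcel C| = 0.
|Parcel A ∪ Parcel B ∪ Parcel C| = 64 − 0.8283 + 0 = 63.17.

63.17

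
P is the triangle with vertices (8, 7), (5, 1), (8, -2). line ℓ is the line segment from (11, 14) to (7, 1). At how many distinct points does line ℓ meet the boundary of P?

The segment meets the boundary at (8,4.25).

1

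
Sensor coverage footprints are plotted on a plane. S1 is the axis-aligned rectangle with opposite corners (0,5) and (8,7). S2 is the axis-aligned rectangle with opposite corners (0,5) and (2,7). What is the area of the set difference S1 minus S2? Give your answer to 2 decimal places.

12.00

|S1∩S2|: x∈[0,2], y∈[5,7] → 2·2 = 4.
|S1| = 16.
|S1 ∖ S2| = |S1| − |S1∩S2| = 16 − 4 = 12.00.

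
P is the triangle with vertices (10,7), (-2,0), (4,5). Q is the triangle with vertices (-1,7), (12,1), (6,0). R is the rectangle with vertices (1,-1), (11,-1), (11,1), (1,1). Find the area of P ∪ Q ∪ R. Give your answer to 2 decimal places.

47.70

By inclusion–exclusion:
Individual areas: |P| = 9, |Q| = 24.5, |R| = 20.
|P∩Q| = 2.3877.
|P∩R| = 0.
|Q∩R| = 3.4167.
|P∩Q∩R| = 0.
|P ∪ Q ∪ R| = 53.5 − 5.8044 + 0 = 47.70.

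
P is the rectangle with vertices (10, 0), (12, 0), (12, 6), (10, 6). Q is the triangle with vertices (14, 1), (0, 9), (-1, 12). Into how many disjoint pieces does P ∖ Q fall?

2

P ∖ Q splits into 2 disjoint pieces (area 5.4286, area 5.6).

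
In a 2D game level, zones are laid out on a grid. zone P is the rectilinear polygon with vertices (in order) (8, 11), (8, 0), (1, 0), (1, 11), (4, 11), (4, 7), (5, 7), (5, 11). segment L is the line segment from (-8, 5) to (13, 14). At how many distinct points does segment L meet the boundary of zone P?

4

The segment meets the boundary at (6,11), (5,10.571), (1,8.857), (4,10.143).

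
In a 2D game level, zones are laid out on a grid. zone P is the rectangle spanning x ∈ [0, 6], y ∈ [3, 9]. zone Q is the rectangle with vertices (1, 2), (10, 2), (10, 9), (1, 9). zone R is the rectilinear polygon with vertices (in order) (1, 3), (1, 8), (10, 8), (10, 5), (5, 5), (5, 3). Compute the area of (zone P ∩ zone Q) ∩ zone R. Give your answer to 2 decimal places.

23.00

The region (zone P ∩ zone Q) ∩ zone R is the polygon with vertices (1,3), (1,8), (6,8), (6,5), (5,5), (5,3).
By the shoelace formula its area is 23.00.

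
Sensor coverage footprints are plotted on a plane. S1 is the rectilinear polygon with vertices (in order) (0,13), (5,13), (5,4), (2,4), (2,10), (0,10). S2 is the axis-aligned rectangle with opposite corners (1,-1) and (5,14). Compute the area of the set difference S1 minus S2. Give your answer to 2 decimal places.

|S1| = 33, |S1∩S2| = 30.
|S1 ∖ S2| = |S1| − |S1∩S2| = 33 − 30 = 3.00.

3.00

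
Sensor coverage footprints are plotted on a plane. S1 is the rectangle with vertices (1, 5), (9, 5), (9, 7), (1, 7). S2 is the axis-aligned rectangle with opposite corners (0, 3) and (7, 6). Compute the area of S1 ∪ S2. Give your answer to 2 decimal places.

31.00

By inclusion–exclusion:
Individual areas: |S1| = 16, |S2| = 21.
|S1∩S2|: x∈[1,7], y∈[5,6] → 6·1 = 6.
|S1 ∪ S2| = 37 − 6 = 31.00.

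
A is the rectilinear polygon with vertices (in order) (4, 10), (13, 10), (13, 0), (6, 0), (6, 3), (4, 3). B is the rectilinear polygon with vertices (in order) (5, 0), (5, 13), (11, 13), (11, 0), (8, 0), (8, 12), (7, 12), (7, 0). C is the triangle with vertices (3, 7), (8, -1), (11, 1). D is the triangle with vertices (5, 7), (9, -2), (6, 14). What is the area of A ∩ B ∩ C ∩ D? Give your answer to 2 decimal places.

1.78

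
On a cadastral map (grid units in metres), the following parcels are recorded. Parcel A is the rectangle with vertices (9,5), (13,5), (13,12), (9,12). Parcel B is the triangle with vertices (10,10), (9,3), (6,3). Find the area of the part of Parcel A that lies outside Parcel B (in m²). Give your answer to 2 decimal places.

|Parcel A| = 28, |Parcel A∩Parcel B| = 2.3393.
|Parcel A ∖ Parcel B| = |Parcel A| − |Parcel A∩Parcel B| = 28 − 2.3393 = 25.66.

25.66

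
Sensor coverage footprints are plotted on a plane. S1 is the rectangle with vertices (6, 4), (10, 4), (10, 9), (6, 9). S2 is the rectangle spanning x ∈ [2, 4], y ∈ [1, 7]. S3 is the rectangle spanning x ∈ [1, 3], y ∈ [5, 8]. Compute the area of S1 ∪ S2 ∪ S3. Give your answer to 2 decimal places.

By inclusion–exclusion:
Individual areas: |S1| = 20, |S2| = 12, |S3| = 6.
|S1∩S2| = 0 (no overlap).
|S1∩S3| = 0 (no overlap).
|S2∩S3|: x∈[2,3], y∈[5,7] → 1·2 = 2.
|S1∩S2∩S3| = 0.
|S1 ∪ S2 ∪ S3| = 38 − 2 + 0 = 36.00.

36.00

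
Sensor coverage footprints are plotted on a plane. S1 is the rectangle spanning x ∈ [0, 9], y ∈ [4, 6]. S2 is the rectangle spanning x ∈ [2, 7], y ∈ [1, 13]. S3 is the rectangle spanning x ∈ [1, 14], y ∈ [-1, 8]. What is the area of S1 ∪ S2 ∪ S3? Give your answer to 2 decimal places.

By inclusion–exclusion:
Individual areas: |S1| = 18, |S2| = 60, |S3| = 117.
|S1∩S2|: x∈[2,7], y∈[4,6] → 5·2 = 10.
|S1∩S3|: x∈[1,9], y∈[4,6] → 8·2 = 16.
|S2∩S3|: x∈[2,7], y∈[1,8] → 5·7 = 35.
|S1∩S2∩S3| = 10.
|S1 ∪ S2 ∪ S3| = 195 − 61 + 10 = 144.00.

144.00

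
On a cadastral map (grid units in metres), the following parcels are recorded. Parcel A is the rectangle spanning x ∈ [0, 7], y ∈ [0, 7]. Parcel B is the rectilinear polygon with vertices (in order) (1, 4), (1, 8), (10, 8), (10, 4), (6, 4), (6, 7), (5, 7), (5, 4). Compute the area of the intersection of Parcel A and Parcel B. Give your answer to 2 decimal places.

15.00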